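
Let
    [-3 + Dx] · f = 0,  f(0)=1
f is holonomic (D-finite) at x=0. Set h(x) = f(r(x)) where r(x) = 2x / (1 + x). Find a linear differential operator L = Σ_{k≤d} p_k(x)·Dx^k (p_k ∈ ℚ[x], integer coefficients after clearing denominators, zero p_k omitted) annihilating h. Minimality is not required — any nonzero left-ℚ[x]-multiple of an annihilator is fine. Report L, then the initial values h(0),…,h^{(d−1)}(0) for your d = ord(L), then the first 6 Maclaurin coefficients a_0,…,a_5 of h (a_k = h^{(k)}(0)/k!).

f: a_k = 1, 3, 9/2, 9/2, 27/8, 81/40, …
Substitute x→r, Dx→(1/r')Dx; clear ⇒ L₀.
L = -6 + (1 + 2·x + x^2)·Dx  (order 1).
h: a_k = 1, 6, 12, 6, -6, -6/5, …
ICs: h(0) = 1.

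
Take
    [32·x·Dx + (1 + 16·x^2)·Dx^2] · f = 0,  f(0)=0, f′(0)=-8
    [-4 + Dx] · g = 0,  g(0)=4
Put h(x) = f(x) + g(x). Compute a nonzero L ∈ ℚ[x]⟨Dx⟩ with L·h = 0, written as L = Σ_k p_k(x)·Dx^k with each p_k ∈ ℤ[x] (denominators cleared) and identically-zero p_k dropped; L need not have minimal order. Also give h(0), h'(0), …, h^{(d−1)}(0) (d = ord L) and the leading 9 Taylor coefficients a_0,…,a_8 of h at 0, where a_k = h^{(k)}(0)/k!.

f: a_k = 0, -8, 0, 128/3, 0, -2048/5, 0, 32768/7, 0, …
g: a_k = 4, 16, 32, 128/3, 128/3, 512/15, 1024/45, 4096/315, 2048/315, …
h₀=f+g: left-lcm gives L₀, ord ≤ 3.
L = (32 - 256·x - 512·x^2)·Dx + (-12 + 48·x + 64·x^2 - 256·x^3)·Dx^2 + (1 + 4·x + 16·x^2 + 64·x^3)·Dx^3  (order 3).
h: a_k = 4, 8, 32, 256/3, 128/3, -5632/15, 1024/45, 1478656/315, 2048/315, …
ICs: h(0) = 4, h′(0) = 8, h′′(0) = 64.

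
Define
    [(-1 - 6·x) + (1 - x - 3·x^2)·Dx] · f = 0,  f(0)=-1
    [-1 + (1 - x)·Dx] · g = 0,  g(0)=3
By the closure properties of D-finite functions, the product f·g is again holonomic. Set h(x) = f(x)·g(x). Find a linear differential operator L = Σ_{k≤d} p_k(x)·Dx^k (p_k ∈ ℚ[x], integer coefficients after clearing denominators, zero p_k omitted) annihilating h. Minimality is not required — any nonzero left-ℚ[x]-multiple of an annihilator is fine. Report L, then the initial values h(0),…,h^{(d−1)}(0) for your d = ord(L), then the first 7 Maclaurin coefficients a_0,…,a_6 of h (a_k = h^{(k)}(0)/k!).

L = (-2 - 4·x + 9·x^2) + (1 - 2·x - 2·x^2 + 3·x^3)·Dx  (order 1).
h: a_k = -3, -6, -18, -39, -96, -216, -507, …
ICs: h(0) = -3.

f: a_k = -1, -1, -4, -7, -19, -40, -97, …
g: a_k = 3, 3, 3, 3, 3, 3, 3, …
h₀=f·g: eliminate ⇒ L₀, order ≤ 1·1.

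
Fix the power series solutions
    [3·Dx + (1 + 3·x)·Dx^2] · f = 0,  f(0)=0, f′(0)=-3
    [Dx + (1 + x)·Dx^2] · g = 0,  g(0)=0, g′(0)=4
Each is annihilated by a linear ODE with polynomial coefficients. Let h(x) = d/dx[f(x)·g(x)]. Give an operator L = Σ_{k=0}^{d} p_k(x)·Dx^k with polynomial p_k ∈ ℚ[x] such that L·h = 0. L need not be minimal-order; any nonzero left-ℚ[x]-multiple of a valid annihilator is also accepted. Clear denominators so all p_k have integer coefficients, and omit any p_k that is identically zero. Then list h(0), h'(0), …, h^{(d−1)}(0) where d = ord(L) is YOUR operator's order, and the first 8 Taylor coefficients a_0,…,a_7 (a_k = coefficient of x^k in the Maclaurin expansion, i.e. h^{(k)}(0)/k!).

L = (30 + 72·x + 54·x^2) + (76 + 354·x + 540·x^2 + 270·x^3)·Dx + (29 + 200·x + 486·x^2 + 504·x^3 + 189·x^4)·Dx^2 + (2 + 19·x + 68·x^2 + 114·x^3 + 90·x^4 + 27·x^5)·Dx^3  (order 3).
h: a_k = 0, -24, 72, -196, 540, -7614/5, 21868/5, -89022/7, …
ICs: h(0) = 0, h′(0) = -24, h′′(0) = 144.

f: a_k = 0, -3, 9/2, -9, 81/4, -243/5, 243/2, -2187/7, …
g: a_k = 0, 4, -2, 4/3, -1, 4/5, -2/3, 4/7, …
Sym-product of L_f,L_g gives L₀ (≤ ord 4).
h₀' ⇒ L via d/dx closure of L₀.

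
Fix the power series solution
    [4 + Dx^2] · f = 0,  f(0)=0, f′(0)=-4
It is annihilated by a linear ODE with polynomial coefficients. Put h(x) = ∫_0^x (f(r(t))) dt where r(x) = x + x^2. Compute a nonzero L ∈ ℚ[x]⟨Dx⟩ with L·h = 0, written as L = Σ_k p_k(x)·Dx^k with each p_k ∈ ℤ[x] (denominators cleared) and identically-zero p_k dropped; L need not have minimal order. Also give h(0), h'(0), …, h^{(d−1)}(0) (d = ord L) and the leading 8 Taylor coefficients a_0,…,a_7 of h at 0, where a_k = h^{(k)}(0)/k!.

L = (4 + 24·x + 48·x^2 + 32·x^3)·Dx - 2·Dx^2 + (1 + 2·x)·Dx^3  (order 3).
h: a_k = 0, 0, -2, -4/3, 2/3, 8/5, 56/45, 0, …
ICs: h(0) = 0, h′(0) = 0, h′′(0) = -4.

f: a_k = 0, -4, 0, 8/3, 0, -8/15, 0, 16/315, …
L₀ from L_f via x↦r, Dx↦r'^{-1}Dx.
h=∫h₀ ⇒ L = L₀·Dx.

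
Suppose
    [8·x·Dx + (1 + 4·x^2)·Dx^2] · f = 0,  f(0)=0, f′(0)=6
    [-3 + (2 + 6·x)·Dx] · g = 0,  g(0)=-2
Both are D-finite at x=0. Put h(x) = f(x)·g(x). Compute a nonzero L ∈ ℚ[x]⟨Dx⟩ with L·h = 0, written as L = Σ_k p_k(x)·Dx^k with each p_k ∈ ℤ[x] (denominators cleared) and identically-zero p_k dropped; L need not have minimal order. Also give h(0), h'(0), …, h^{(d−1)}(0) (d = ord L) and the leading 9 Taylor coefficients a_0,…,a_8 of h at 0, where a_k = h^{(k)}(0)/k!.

f: a_k = 0, 6, 0, -8, 0, 96/5, 0, -384/7, 0, …
g: a_k = -2, -3, 9/4, -27/8, 405/64, -1701/128, 15309/512, -72171/1024, 2814669/16384, …
Product ⇒ symmetric product L₀, ord ≤ 2.
L = (27 - 48·x - 36·x^2) + (-12 - 4·x + 144·x^2 + 144·x^3)·Dx + (4 + 24·x + 52·x^2 + 96·x^3 + 144·x^4)·Dx^2  (order 2).
h: a_k = 0, -12, -18, 59/2, 15/4, -2949/160, -35307/320, 2523957/8960, -3884931/17920, …
ICs: h(0) = 0, h′(0) = -12.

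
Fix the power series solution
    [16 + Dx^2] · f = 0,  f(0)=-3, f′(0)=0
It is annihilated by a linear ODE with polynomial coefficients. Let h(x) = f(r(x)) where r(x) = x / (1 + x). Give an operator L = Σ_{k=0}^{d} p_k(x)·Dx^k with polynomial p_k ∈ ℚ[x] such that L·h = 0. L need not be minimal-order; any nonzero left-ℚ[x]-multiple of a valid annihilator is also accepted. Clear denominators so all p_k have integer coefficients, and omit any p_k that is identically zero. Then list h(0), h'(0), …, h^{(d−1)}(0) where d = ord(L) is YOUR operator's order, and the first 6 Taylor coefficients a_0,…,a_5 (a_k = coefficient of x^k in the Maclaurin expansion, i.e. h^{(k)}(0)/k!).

f: a_k = -3, 0, 24, 0, -32, 0, …
h₀=f(r): pull back L_f along r ⇒ L₀.
L = 16 + (2 + 6·x + 6·x^2 + 2·x^3)·Dx + (1 + 4·x + 6·x^2 + 4·x^3 + x^4)·Dx^2  (order 2).
h: a_k = -3, 0, 24, -48, 40, 32, …
ICs: h(0) = -3, h′(0) = 0.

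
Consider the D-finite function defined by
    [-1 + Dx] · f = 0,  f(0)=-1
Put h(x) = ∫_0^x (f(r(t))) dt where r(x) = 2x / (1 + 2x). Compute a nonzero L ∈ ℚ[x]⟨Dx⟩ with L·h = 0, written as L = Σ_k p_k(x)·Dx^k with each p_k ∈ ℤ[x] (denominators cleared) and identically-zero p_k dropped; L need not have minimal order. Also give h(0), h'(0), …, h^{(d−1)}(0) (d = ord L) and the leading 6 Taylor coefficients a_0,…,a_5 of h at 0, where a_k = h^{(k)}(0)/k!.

L = -2·Dx + (1 + 4·x + 4·x^2)·Dx^2  (order 2).
h: a_k = 0, -1, -1, 2/3, -1/3, -2/15, …
ICs: h(0) = 0, h′(0) = -1.

f: a_k = -1, -1, -1/2, -1/6, -1/24, -1/120, …
Change of var in L_f (x↦r) gives L₀.
h=∫h₀ ⇒ L = L₀·Dx.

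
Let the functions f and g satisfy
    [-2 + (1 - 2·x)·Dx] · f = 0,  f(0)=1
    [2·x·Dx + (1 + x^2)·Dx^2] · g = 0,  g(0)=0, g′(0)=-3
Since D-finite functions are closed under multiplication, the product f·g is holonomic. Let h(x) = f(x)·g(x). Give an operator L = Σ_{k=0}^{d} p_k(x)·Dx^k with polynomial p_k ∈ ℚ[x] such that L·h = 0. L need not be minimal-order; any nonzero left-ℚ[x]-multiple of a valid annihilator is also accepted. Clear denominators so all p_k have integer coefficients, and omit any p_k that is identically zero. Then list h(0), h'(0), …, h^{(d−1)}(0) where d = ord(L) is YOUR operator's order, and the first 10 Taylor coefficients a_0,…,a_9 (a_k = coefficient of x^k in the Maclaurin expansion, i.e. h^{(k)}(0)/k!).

f: a_k = 1, 2, 4, 8, 16, 32, 64, 128, 256, 512, …
g: a_k = 0, -3, 0, 1, 0, -3/5, 0, 3/7, 0, -1/3, …
Sym-product of L_f,L_g gives L₀ (≤ ord 2).
L = 4·x + (4 - 2·x + 8·x^2)·Dx + (-1 + 2·x - x^2 + 2·x^3)·Dx^2  (order 2).
h: a_k = 0, -3, -6, -11, -22, -223/5, -446/5, -6229/35, -12458/35, -74783/105, …
ICs: h(0) = 0, h′(0) = -3.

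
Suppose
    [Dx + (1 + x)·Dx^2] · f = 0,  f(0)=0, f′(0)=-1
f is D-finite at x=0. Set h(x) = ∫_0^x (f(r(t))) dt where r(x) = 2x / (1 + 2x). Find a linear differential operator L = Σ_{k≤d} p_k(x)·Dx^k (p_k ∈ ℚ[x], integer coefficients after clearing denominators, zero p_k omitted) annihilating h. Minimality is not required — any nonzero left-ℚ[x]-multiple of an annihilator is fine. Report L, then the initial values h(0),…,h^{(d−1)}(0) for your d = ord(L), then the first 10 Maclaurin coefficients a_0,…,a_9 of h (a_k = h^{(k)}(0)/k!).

L = (6 + 16·x)·Dx^2 + (1 + 6·x + 8·x^2)·Dx^3  (order 3).
h: a_k = 0, 0, -1, 2, -14/3, 12, -496/15, 96, -2032/7, 2720/3, …
ICs: h(0) = 0, h′(0) = 0, h′′(0) = -2.

f: a_k = 0, -1, 1/2, -1/3, 1/4, -1/5, 1/6, -1/7, 1/8, -1/9, …
Change of var in L_f (x↦r) gives L₀.
Integrate: L := L₀·Dx.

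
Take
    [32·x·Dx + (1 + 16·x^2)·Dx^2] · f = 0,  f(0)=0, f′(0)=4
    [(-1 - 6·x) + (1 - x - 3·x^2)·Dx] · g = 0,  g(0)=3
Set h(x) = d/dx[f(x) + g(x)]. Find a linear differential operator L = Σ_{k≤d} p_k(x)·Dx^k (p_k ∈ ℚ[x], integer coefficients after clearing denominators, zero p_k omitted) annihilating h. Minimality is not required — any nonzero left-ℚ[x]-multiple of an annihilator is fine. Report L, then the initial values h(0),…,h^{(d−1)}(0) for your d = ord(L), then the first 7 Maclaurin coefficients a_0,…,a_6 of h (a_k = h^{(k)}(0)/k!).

f: a_k = 0, 4, 0, -64/3, 0, 1024/5, 0, …
g: a_k = 3, 3, 12, 21, 57, 120, 291, …
L₀ := lclm(L_f,L_g); ord L₀ ≤ 2+1.
Differentiate: ansatz ord ≤ ord L₀ ⇒ L.
L = (128 - 512·x - 10560·x^2 - 25344·x^3 - 95904·x^4 - 41472·x^6) + (-37 - 208·x + 206·x^2 - 1476·x^3 - 24336·x^4 - 66528·x^5 - 6912·x^6 - 41472·x^7)·Dx + (4 + 21·x + 198·x^2 + 90·x^3 + 1775·x^4 - 4080·x^5 - 6336·x^6 - 2304·x^7 - 6912·x^8)·Dx^2  (order 2).
h: a_k = 7, 24, -1, 228, 1624, 1746, -11827, …
ICs: h(0) = 7, h′(0) = 24.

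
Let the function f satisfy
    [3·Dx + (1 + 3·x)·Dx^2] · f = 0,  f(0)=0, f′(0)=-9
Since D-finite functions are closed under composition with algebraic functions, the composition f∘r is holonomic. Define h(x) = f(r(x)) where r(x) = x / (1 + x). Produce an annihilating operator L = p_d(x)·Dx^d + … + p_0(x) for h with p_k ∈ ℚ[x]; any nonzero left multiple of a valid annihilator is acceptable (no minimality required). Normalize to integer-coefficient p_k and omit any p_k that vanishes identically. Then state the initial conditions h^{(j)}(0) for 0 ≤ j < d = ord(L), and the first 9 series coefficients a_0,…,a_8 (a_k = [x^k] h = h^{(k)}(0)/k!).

L = (5 + 8·x)·Dx + (1 + 5·x + 4·x^2)·Dx^2  (order 2).
h: a_k = 0, -9, 45/2, -63, 765/4, -3069/5, 4095/2, -49149/7, 196605/8, …
ICs: h(0) = 0, h′(0) = -9.

f: a_k = 0, -9, 27/2, -27, 243/4, -729/5, 729/2, -6561/7, 19683/8, …
L₀ from L_f via x↦r, Dx↦r'^{-1}Dx.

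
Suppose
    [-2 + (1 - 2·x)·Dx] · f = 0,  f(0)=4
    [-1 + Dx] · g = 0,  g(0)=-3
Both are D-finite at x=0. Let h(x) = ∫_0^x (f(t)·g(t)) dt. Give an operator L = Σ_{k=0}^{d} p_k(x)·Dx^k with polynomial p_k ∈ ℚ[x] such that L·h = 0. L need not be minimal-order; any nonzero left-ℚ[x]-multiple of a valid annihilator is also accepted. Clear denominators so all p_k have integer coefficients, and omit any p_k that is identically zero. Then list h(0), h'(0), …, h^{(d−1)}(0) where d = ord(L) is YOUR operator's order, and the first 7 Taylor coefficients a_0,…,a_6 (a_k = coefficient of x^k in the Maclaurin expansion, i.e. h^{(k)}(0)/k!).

L = (3 - 2·x)·Dx + (-1 + 2·x)·Dx^2  (order 2).
h: a_k = 0, -12, -18, -26, -79/2, -633/10, -6331/60, …
ICs: h(0) = 0, h′(0) = -12.

f: a_k = 4, 8, 16, 32, 64, 128, 256, …
g: a_k = -3, -3, -3/2, -1/2, -1/8, -1/40, -1/240, …
h₀=f·g: eliminate ⇒ L₀, order ≤ 1·1.
h=∫₀ˣh₀: take L = L₀·Dx.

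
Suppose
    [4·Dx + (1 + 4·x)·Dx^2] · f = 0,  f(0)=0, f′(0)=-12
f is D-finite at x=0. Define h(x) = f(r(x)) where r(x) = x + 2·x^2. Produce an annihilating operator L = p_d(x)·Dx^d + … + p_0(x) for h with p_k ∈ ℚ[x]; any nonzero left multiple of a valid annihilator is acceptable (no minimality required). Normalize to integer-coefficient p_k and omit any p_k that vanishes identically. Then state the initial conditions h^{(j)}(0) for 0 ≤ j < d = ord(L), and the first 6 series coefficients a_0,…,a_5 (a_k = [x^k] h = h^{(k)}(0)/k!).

L = (16·x + 32·x^2)·Dx + (1 + 8·x + 24·x^2 + 32·x^3)·Dx^2  (order 2).
h: a_k = 0, -12, 0, 32, -96, 768/5, …
ICs: h(0) = 0, h′(0) = -12.

f: a_k = 0, -12, 24, -64, 192, -3072/5, …
h₀=f(r): pull back L_f along r ⇒ L₀.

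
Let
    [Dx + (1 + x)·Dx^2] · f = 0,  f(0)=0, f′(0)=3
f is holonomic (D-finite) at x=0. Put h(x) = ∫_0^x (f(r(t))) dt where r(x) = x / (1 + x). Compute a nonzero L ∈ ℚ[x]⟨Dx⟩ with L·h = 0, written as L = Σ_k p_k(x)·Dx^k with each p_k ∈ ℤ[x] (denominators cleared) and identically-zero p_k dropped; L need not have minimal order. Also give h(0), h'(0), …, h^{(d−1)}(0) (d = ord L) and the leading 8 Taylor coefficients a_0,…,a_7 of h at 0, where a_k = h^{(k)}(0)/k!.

L = (3 + 4·x)·Dx^2 + (1 + 3·x + 2·x^2)·Dx^3  (order 3).
h: a_k = 0, 0, 3/2, -3/2, 7/4, -9/4, 31/10, -9/2, …
ICs: h(0) = 0, h′(0) = 0, h′′(0) = 3.

f: a_k = 0, 3, -3/2, 1, -3/4, 3/5, -1/2, 3/7, …
Substitute x→r, Dx→(1/r')Dx; clear ⇒ L₀.
Integrate: L := L₀·Dx.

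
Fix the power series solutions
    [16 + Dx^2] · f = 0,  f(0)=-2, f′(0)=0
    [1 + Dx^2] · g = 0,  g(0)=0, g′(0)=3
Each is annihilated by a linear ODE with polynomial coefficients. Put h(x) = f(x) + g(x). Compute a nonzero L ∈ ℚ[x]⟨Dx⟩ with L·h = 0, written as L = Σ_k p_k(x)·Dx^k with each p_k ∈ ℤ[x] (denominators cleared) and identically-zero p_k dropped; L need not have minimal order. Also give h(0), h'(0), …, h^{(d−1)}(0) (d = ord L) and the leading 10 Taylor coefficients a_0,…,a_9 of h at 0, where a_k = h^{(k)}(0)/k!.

f: a_k = -2, 0, 16, 0, -64/3, 0, 512/45, 0, -1024/315, 0, …
g: a_k = 0, 3, 0, -1/2, 0, 1/40, 0, -1/1680, 0, 1/120960, …
h₀=f+g: left-lcm gives L₀, ord ≤ 4.
L = 16 + 17·Dx^2 + Dx^4  (order 4).
h: a_k = -2, 3, 16, -1/2, -64/3, 1/40, 512/45, -1/1680, -1024/315, 1/120960, …
ICs: h(0) = -2, h′(0) = 3, h′′(0) = 32, h′′′(0) = -3.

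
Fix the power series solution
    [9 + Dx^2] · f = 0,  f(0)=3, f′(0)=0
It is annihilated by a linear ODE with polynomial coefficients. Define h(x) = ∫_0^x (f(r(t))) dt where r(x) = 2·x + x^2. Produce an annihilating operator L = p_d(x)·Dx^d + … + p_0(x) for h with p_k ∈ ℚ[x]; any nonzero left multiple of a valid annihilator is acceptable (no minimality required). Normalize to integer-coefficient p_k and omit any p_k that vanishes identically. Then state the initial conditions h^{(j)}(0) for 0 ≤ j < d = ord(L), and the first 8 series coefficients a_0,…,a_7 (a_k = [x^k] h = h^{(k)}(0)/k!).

f: a_k = 3, 0, -27/2, 0, 81/8, 0, -243/80, 0, …
Substitute x→r, Dx→(1/r')Dx; clear ⇒ L₀.
∫: right-multiply L₀ by Dx.
L = (36 + 108·x + 108·x^2 + 36·x^3)·Dx - Dx^2 + (1 + x)·Dx^3  (order 3).
h: a_k = 0, 3, 0, -18, -27/2, 297/10, 54, 243/35, …
ICs: h(0) = 0, h′(0) = 3, h′′(0) = 0.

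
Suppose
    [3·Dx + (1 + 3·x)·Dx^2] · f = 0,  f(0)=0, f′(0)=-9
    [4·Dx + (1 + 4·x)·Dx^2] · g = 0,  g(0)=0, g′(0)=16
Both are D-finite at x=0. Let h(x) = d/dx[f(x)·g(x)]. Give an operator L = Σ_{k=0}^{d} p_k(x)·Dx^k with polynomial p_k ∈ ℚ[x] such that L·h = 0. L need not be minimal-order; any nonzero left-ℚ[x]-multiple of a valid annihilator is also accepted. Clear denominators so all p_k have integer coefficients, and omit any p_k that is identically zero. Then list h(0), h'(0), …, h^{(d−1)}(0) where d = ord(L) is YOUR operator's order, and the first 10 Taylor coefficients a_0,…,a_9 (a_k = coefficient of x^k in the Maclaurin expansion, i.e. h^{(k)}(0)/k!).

L = (600 + 4032·x + 6912·x^2) + (854 + 8808·x + 30240·x^2 + 34560·x^3)·Dx + (172 + 2380·x + 12312·x^2 + 28224·x^3 + 24192·x^4)·Dx^2 + (7 + 122·x + 847·x^2 + 2928·x^3 + 5040·x^4 + 3456·x^5)·Dx^3  (order 3).
h: a_k = 0, -288, 1512, -6528, 26460, -522288/5, 2038008/5, -11082240/7, 30716334/5, -835119176/35, …
ICs: h(0) = 0, h′(0) = -288, h′′(0) = 3024.

f: a_k = 0, -9, 27/2, -27, 243/4, -729/5, 729/2, -6561/7, 19683/8, -6561, …
g: a_k = 0, 16, -32, 256/3, -256, 4096/5, -8192/3, 65536/7, -32768, 1048576/9, …
h₀=f·g: eliminate ⇒ L₀, order ≤ 2·2.
Derive L from L₀ (diff closure).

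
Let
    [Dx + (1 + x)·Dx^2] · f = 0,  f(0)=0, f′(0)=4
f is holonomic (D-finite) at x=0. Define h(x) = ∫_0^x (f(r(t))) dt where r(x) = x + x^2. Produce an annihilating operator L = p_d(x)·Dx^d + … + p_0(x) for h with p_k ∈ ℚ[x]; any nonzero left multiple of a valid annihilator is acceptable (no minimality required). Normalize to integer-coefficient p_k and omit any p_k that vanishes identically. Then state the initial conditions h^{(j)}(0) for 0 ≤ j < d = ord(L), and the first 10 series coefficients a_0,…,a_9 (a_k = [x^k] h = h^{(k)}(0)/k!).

L = (-1 + 2·x + 2·x^2)·Dx^2 + (1 + 3·x + 3·x^2 + 2·x^3)·Dx^3  (order 3).
h: a_k = 0, 0, 2, 2/3, -2/3, 1/5, 2/15, -4/21, 1/14, 1/18, …
ICs: h(0) = 0, h′(0) = 0, h′′(0) = 4.

f: a_k = 0, 4, -2, 4/3, -1, 4/5, -2/3, 4/7, -1/2, 4/9, …
L₀ from L_f via x↦r, Dx↦r'^{-1}Dx.
h=∫₀ˣh₀: take L = L₀·Dx.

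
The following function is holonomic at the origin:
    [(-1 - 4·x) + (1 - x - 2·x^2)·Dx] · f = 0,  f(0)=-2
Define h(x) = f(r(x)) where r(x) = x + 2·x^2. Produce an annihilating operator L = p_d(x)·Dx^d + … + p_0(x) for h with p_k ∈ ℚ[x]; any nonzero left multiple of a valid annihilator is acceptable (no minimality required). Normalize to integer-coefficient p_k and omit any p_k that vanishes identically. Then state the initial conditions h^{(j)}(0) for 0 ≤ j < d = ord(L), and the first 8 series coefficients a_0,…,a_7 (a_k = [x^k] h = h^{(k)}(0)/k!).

f: a_k = -2, -2, -6, -10, -22, -42, -86, -170, …
Substitute x→r, Dx→(1/r')Dx; clear ⇒ L₀.
L = (1 + 8·x + 24·x^2 + 32·x^3) + (-1 + x + 4·x^2 + 8·x^3 + 8·x^4)·Dx  (order 1).
h: a_k = -2, -2, -10, -34, -106, -338, -1114, -3586, …
ICs: h(0) = -2.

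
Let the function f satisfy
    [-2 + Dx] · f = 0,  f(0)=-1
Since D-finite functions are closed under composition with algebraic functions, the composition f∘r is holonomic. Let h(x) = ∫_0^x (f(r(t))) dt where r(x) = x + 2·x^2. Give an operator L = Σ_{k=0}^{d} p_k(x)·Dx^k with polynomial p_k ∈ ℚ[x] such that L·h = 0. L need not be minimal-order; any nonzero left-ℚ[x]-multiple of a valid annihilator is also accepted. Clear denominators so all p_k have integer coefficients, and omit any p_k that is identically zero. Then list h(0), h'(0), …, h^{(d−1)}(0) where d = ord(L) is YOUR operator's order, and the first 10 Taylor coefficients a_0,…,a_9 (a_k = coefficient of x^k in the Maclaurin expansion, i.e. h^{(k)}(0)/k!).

f: a_k = -1, -2, -2, -4/3, -2/3, -4/15, -4/45, -8/315, -2/315, -4/2835, …
Substitute x→r, Dx→(1/r')Dx; clear ⇒ L₀.
Integrate: L := L₀·Dx.
L = (-2 - 8·x)·Dx + Dx^2  (order 2).
h: a_k = 0, -1, -1, -2, -7/3, -10/3, -18/5, -1324/315, -1303/315, -3958/945, …
ICs: h(0) = 0, h′(0) = -1.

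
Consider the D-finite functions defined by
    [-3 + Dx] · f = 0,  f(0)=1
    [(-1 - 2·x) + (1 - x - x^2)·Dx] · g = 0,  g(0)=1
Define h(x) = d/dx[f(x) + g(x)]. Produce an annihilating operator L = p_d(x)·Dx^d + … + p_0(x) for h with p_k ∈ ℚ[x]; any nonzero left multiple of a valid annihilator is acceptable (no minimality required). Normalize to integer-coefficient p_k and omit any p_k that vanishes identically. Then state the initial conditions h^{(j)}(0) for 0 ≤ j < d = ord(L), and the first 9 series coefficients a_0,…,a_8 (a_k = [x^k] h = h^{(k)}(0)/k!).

L = (18 + 126·x + 144·x^2 + 180·x^3 + 54·x^4) + (-9 - 48·x - 81·x^2 - 24·x^3 + 45·x^4 + 18·x^5)·Dx + (1 + 2·x + 11·x^2 - 12·x^3 - 21·x^4 - 6·x^5)·Dx^2  (order 2).
h: a_k = 4, 13, 45/2, 67/2, 401/8, 3363/40, 12003/80, 153049/560, 2219787/4480, …
ICs: h(0) = 4, h′(0) = 13.

f: a_k = 1, 3, 9/2, 9/2, 27/8, 81/40, 81/80, 243/560, 729/4480, …
g: a_k = 1, 1, 2, 3, 5, 8, 13, 21, 34, …
Weyl lclm of L_f,L_g ⇒ L₀ (ord ≤ 2).
h=h₀': d/dx-closure on L₀ ⇒ L.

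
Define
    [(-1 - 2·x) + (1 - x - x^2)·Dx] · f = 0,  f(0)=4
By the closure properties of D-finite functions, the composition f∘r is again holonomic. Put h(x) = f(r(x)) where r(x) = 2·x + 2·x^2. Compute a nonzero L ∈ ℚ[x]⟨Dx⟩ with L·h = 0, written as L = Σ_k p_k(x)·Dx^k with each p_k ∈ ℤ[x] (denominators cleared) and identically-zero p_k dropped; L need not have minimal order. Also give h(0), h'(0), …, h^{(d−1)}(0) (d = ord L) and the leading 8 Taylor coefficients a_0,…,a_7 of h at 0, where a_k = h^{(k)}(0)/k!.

f: a_k = 4, 4, 8, 12, 20, 32, 52, 84, …
Substitute x→r, Dx→(1/r')Dx; clear ⇒ L₀.
L = (2 + 12·x + 24·x^2 + 16·x^3) + (-1 + 2·x + 6·x^2 + 8·x^3 + 4·x^4)·Dx  (order 1).
h: a_k = 4, 8, 40, 160, 640, 2592, 10464, 42240, …
ICs: h(0) = 4.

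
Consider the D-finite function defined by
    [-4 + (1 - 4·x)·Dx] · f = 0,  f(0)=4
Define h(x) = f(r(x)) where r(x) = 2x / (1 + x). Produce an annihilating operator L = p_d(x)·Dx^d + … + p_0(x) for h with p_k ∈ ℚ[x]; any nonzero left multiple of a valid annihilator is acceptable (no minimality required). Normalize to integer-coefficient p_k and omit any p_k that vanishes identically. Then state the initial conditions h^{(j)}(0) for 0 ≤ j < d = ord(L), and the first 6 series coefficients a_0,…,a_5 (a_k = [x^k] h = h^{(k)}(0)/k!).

f: a_k = 4, 16, 64, 256, 1024, 4096, …
h₀=f(r): pull back L_f along r ⇒ L₀.
L = 8 + (-1 + 6·x + 7·x^2)·Dx  (order 1).
h: a_k = 4, 32, 224, 1568, 10976, 76832, …
ICs: h(0) = 4.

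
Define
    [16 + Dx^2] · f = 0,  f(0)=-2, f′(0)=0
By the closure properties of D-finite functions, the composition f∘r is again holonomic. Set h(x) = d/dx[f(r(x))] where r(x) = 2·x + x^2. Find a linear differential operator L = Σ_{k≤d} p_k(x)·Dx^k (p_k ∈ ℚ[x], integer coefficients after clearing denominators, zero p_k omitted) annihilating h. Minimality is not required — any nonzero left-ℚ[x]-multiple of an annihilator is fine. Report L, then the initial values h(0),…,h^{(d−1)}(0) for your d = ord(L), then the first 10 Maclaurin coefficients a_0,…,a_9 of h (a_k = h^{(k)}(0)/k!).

f: a_k = -2, 0, 16, 0, -64/3, 0, 512/45, 0, -1024/315, 0, …
Change of var in L_f (x↦r) gives L₀.
Differentiate: ansatz ord ≤ ord L₀ ⇒ L.
L = (67 + 256·x + 384·x^2 + 256·x^3 + 64·x^4) + (-3 - 3·x)·Dx + (1 + 2·x + x^2)·Dx^2  (order 2).
h: a_k = 0, 128, 192, -3904/3, -10240/3, 19456/15, 211456/15, 4730368/315, -475136/35, -129019904/2835, …
ICs: h(0) = 0, h′(0) = 128.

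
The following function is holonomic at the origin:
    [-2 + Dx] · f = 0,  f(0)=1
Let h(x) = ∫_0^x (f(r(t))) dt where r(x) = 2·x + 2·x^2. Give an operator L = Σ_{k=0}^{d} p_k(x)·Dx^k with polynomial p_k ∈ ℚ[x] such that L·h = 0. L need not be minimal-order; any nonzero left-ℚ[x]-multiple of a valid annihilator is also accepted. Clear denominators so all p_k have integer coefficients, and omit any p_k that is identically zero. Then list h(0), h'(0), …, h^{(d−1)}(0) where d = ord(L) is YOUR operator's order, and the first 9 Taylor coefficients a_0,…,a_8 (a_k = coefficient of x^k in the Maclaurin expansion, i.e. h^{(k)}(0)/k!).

L = (-4 - 8·x)·Dx + Dx^2  (order 2).
h: a_k = 0, 1, 2, 4, 20/3, 152/15, 208/15, 5536/315, 6512/315, …
ICs: h(0) = 0, h′(0) = 1.

f: a_k = 1, 2, 2, 4/3, 2/3, 4/15, 4/45, 8/315, 2/315, …
Change of var in L_f (x↦r) gives L₀.
h=∫h₀ ⇒ L = L₀·Dx.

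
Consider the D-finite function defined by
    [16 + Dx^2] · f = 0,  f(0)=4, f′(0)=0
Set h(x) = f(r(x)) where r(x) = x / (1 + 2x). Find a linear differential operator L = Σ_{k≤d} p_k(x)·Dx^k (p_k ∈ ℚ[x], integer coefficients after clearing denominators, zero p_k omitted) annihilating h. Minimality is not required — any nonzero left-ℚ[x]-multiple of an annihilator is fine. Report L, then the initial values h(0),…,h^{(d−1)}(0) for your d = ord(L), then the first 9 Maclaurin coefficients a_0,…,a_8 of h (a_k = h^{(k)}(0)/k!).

f: a_k = 4, 0, -32, 0, 128/3, 0, -1024/45, 0, 2048/315, …
f∘r: x↦r, Dx↦Dx/r' in L_f ⇒ L₀.
L = 16 + (4 + 24·x + 48·x^2 + 32·x^3)·Dx + (1 + 8·x + 24·x^2 + 32·x^3 + 16·x^4)·Dx^2  (order 2).
h: a_k = 4, 0, -32, 128, -1024/3, 2048/3, -39424/45, -2048/5, 2410496/315, …
ICs: h(0) = 4, h′(0) = 0.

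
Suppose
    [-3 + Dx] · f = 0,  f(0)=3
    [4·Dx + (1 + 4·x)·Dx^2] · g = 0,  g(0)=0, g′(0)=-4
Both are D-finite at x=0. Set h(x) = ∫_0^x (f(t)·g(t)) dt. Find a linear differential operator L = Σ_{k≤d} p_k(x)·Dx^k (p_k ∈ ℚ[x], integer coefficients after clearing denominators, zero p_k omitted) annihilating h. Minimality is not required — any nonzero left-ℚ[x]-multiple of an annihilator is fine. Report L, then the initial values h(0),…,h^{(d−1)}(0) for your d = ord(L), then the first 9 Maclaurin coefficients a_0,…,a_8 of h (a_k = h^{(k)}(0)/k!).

f: a_k = 3, 9, 27/2, 27/2, 81/8, 243/40, 243/80, 729/560, 2187/4480, …
g: a_k = 0, -4, 8, -64/3, 64, -1024/5, 2048/3, -16384/7, 8192, …
Product ⇒ symmetric product L₀, ord ≤ 2.
Integrate: L := L₀·Dx.
L = (-3 + 36·x)·Dx + (-2 - 24·x)·Dx^2 + (1 + 4·x)·Dx^3  (order 3).
h: a_k = 0, 0, -6, -4, -23/2, 54/5, -863/20, 1675/14, -414129/1120, …
ICs: h(0) = 0, h′(0) = 0, h′′(0) = -12.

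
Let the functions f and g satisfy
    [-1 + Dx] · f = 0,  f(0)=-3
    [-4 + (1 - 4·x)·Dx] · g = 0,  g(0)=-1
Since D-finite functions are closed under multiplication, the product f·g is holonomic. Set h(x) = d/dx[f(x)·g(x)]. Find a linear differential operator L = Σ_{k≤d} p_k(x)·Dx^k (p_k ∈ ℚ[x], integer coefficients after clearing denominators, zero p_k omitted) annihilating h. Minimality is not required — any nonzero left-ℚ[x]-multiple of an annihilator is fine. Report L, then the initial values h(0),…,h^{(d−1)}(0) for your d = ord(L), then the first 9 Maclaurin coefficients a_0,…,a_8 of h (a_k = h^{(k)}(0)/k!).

L = (41 - 40·x + 16·x^2) + (-5 + 24·x - 16·x^2)·Dx  (order 1).
h: a_k = 15, 123, 1479/2, 7889/2, 157781/8, 757349/8, 106028861/240, 3392923553/1680, 122145247909/13440, …
ICs: h(0) = 15.

f: a_k = -3, -3, -3/2, -1/2, -1/8, -1/40, -1/240, -1/1680, -1/13440, …
g: a_k = -1, -4, -16, -64, -256, -1024, -4096, -16384, -65536, …
L₀ := L_f ⊗_s L_g (sym. prod.), ord ≤ 1.
Derive L from L₀ (diff closure).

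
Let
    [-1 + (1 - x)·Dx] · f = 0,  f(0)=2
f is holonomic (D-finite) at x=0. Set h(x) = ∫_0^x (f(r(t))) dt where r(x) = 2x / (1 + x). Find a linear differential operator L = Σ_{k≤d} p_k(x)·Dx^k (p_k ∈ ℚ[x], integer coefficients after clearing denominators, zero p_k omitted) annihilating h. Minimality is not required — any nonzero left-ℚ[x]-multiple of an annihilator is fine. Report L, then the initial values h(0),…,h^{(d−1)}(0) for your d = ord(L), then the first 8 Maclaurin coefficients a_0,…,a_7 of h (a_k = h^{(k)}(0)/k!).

L = 2·Dx + (-1 + x^2)·Dx^2  (order 2).
h: a_k = 0, 2, 2, 4/3, 1, 4/5, 2/3, 4/7, …
ICs: h(0) = 0, h′(0) = 2.

f: a_k = 2, 2, 2, 2, 2, 2, 2, 2, …
h₀=f(r): pull back L_f along r ⇒ L₀.
h=∫₀ˣh₀: take L = L₀·Dx.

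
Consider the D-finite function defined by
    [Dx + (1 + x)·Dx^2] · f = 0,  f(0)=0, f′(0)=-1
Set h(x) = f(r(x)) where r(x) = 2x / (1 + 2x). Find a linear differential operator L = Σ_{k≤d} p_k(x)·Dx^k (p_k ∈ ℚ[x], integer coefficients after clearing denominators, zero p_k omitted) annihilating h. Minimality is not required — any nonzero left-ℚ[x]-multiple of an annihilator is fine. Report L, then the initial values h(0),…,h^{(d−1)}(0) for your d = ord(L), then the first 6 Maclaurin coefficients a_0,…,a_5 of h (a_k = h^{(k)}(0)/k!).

f: a_k = 0, -1, 1/2, -1/3, 1/4, -1/5, …
L₀ from L_f via x↦r, Dx↦r'^{-1}Dx.
L = (6 + 16·x)·Dx + (1 + 6·x + 8·x^2)·Dx^2  (order 2).
h: a_k = 0, -2, 6, -56/3, 60, -992/5, …
ICs: h(0) = 0, h′(0) = -2.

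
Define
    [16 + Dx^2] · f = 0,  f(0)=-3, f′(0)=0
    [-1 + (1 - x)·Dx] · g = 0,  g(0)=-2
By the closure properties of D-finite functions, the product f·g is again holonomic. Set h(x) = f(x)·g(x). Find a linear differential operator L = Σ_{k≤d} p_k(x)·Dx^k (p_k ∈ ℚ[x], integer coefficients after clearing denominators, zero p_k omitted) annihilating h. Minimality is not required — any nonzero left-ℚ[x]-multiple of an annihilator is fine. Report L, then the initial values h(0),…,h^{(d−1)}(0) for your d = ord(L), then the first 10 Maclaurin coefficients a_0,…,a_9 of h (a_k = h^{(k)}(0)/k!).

f: a_k = -3, 0, 24, 0, -32, 0, 256/15, 0, -512/105, 0, …
g: a_k = -2, -2, -2, -2, -2, -2, -2, -2, -2, -2, …
f·g: L₀ = L_f ⊗_s L_g, ord ≤ 2·1.
L = (-16 + 16·x) + 2·Dx + (-1 + x)·Dx^2  (order 2).
h: a_k = 6, 6, -42, -42, 22, 22, -182/15, -182/15, -50/21, -50/21, …
ICs: h(0) = 6, h′(0) = 6.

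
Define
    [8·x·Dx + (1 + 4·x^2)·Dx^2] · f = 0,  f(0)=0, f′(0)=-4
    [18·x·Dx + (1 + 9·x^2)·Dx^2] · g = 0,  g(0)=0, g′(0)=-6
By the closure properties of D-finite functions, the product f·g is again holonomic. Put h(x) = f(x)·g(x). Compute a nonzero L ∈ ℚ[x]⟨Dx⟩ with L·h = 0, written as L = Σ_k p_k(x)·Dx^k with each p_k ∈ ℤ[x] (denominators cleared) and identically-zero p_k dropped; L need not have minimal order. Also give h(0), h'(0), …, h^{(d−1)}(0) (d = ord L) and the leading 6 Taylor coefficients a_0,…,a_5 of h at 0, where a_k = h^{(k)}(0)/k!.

f: a_k = 0, -4, 0, 16/3, 0, -64/5, …
g: a_k = 0, -6, 0, 18, 0, -486/5, …
h₀=f·g: eliminate ⇒ L₀, order ≤ 2·2.
L = (-864·x - 18720·x^3 - 82944·x^5 + 134784·x^7 + 1119744·x^9)·Dx + (-52 - 3036·x^2 - 33696·x^4 - 72576·x^6 + 471744·x^8 + 1679616·x^10)·Dx^2 + (-104·x - 2072·x^3 - 11232·x^5 + 13968·x^7 + 269568·x^9 + 559872·x^11)·Dx^3 + (-1 - 26·x^2 - 205·x^4 + 7380·x^8 + 33696·x^10 + 46656·x^12)·Dx^4  (order 4).
h: a_k = 0, 0, 24, 0, -104, 0, …
ICs: h(0) = 0, h′(0) = 0, h′′(0) = 48, h′′′(0) = 0.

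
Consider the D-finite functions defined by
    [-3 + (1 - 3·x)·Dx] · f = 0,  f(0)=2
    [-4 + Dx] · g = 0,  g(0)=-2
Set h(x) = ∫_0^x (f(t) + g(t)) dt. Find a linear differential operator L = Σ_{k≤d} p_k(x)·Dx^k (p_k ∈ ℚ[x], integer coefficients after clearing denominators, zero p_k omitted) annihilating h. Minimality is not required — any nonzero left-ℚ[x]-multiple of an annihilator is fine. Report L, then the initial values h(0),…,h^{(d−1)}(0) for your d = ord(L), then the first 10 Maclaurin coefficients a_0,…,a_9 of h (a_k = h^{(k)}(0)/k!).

f: a_k = 2, 6, 18, 54, 162, 486, 1458, 4374, 13122, 39366, …
g: a_k = -2, -8, -16, -64/3, -64/3, -256/15, -512/45, -2048/315, -1024/315, -4096/2835, …
L₀ := lclm(L_f,L_g); ord L₀ ≤ 1+1.
h=∫h₀ ⇒ L = L₀·Dx.
L = (-24 - 144·x)·Dx + (2 + 96·x - 144·x^2)·Dx^2 + (1 - 15·x + 36·x^2)·Dx^3  (order 3).
h: a_k = 0, 0, -1, 2/3, 49/6, 422/15, 3517/45, 65098/315, 687881/1260, 4132406/2835, …
ICs: h(0) = 0, h′(0) = 0, h′′(0) = -2.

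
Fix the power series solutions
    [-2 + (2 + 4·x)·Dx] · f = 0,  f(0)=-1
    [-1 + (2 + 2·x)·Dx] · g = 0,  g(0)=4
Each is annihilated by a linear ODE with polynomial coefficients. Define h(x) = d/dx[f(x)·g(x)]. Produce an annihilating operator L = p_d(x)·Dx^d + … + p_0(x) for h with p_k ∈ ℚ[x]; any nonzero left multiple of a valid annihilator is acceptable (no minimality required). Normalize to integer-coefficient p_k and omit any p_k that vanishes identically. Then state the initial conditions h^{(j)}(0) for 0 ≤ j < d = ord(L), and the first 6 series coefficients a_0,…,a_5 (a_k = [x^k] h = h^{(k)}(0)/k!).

f: a_k = -1, -1, 1/2, -1/2, 5/8, -7/8, …
g: a_k = 4, 2, -1/2, 1/4, -5/32, 7/64, …
h₀=f·g: eliminate ⇒ L₀, order ≤ 1·1.
Derive L from L₀ (diff closure).
L = -1 + (-6 - 26·x - 36·x^2 - 16·x^3)·Dx  (order 1).
h: a_k = -6, 1, -9/4, 37/8, -585/64, 2271/128, …
ICs: h(0) = -6.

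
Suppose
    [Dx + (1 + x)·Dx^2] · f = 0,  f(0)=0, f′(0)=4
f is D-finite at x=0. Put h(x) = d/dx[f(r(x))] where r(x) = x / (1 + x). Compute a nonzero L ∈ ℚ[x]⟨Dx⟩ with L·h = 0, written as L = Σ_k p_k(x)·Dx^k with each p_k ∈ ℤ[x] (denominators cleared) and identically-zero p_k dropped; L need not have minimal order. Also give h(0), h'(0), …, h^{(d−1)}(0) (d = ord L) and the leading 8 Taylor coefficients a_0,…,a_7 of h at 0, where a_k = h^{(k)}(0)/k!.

L = (3 + 4·x) + (1 + 3·x + 2·x^2)·Dx  (order 1).
h: a_k = 4, -12, 28, -60, 124, -252, 508, -1020, …
ICs: h(0) = 4.

f: a_k = 0, 4, -2, 4/3, -1, 4/5, -2/3, 4/7, …
L₀ from L_f via x↦r, Dx↦r'^{-1}Dx.
Differentiate: ansatz ord ≤ ord L₀ ⇒ L.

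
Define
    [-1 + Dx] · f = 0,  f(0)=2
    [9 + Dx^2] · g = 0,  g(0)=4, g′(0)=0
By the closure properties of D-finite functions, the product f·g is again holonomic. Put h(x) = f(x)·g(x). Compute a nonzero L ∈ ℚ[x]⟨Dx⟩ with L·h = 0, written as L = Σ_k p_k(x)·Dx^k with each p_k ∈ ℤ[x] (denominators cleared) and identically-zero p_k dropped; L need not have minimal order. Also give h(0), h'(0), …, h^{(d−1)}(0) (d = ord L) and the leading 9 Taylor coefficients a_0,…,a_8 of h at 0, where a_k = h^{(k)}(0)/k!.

f: a_k = 2, 2, 1, 1/3, 1/12, 1/60, 1/360, 1/2520, 1/20160, …
g: a_k = 4, 0, -18, 0, 27/2, 0, -81/20, 0, 729/1120, …
h₀=f·g: eliminate ⇒ L₀, order ≤ 1·2.
L = 10 - 2·Dx + Dx^2  (order 2).
h: a_k = 8, 8, -32, -104/3, 28/3, 316/15, 176/45, -1228/315, -527/315, …
ICs: h(0) = 8, h′(0) = 8.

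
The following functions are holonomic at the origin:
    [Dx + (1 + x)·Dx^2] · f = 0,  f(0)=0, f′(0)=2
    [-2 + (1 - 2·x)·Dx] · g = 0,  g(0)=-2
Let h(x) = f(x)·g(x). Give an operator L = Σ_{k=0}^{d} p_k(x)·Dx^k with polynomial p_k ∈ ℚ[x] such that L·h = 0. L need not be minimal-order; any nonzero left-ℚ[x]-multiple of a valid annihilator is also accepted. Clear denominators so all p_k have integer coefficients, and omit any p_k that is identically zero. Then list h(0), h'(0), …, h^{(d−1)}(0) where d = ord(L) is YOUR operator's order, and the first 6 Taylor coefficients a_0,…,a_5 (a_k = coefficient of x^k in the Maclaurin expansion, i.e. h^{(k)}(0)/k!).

f: a_k = 0, 2, -1, 2/3, -1/2, 2/5, …
g: a_k = -2, -4, -8, -16, -32, -64, …
f·g: L₀ = L_f ⊗_s L_g, ord ≤ 2·1.
L = 2 + (3 + 6·x)·Dx + (-1 + x + 2·x^2)·Dx^2  (order 2).
h: a_k = 0, -4, -6, -40/3, -77/3, -782/15, …
ICs: h(0) = 0, h′(0) = -4.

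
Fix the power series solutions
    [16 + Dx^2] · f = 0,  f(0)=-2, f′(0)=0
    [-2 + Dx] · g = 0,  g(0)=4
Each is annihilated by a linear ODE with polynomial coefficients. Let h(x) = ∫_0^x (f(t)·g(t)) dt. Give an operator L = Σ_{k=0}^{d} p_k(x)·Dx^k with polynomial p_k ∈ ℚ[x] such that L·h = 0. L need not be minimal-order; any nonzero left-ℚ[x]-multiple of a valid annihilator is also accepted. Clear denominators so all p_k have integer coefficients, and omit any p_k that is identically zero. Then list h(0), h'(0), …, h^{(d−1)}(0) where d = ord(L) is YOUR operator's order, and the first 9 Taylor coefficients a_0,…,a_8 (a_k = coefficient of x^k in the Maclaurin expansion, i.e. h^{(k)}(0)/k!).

f: a_k = -2, 0, 16, 0, -64/3, 0, 512/45, 0, -1024/315, …
g: a_k = 4, 8, 8, 16/3, 8/3, 16/15, 16/45, 32/315, 8/315, …
Product ⇒ symmetric product L₀, ord ≤ 2.
h=∫₀ˣh₀: take L = L₀·Dx.
L = 20·Dx - 4·Dx^2 + Dx^3  (order 3).
h: a_k = 0, -8, -8, 16, 88/3, 112/15, -656/45, -416/35, -232/315, …
ICs: h(0) = 0, h′(0) = -8, h′′(0) = -16.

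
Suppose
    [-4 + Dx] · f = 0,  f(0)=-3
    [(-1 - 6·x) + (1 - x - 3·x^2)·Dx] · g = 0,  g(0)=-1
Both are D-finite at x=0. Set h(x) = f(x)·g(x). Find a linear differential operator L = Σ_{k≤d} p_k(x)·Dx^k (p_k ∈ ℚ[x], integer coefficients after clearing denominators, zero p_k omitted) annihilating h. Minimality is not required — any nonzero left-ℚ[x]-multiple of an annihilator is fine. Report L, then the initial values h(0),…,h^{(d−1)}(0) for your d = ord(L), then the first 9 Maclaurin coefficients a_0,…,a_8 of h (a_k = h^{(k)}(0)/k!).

f: a_k = -3, -12, -24, -32, -32, -128/5, -256/15, -1024/105, -512/105, …
g: a_k = -1, -1, -4, -7, -19, -40, -97, -217, -508, …
Sym-product of L_f,L_g gives L₀ (≤ ord 1).
L = (5 + 2·x - 12·x^2) + (-1 + x + 3·x^2)·Dx  (order 1).
h: a_k = 3, 15, 48, 125, 301, 3508/5, 4865/3, 392303/105, 180728/21, …
ICs: h(0) = 3.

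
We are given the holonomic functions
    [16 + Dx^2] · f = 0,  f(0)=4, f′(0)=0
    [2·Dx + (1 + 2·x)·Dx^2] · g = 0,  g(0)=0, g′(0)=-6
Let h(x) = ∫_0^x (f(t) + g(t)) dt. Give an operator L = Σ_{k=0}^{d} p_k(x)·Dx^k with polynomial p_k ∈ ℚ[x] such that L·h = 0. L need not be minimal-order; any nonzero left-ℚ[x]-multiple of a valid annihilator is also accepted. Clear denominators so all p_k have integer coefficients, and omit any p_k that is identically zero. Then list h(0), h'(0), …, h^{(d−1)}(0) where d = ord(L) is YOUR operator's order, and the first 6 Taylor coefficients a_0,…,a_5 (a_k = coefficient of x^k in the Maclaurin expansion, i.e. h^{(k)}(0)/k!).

f: a_k = 4, 0, -32, 0, 128/3, 0, …
g: a_k = 0, -6, 6, -8, 12, -96/5, …
L₀ := lclm(L_f,L_g); ord L₀ ≤ 2+2.
h=∫₀ˣh₀: take L = L₀·Dx.
L = (160 + 256·x + 256·x^2)·Dx^2 + (48 + 224·x + 384·x^2 + 256·x^3)·Dx^3 + (10 + 16·x + 16·x^2)·Dx^4 + (3 + 14·x + 24·x^2 + 16·x^3)·Dx^5  (order 5).
h: a_k = 0, 4, -3, -26/3, -2, 164/15, …
ICs: h(0) = 0, h′(0) = 4, h′′(0) = -6, h′′′(0) = -52, h′′′′(0) = -48.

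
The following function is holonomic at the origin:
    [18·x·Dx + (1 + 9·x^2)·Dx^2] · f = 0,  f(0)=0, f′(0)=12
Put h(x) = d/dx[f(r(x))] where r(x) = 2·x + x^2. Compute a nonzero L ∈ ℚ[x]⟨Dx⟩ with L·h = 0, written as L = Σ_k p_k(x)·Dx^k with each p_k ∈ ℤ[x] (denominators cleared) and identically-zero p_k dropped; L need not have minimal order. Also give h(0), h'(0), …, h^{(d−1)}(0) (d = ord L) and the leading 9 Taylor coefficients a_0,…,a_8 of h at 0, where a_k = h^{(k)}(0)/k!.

L = (-1 + 72·x + 144·x^2 + 108·x^3 + 27·x^4) + (1 + x + 36·x^2 + 72·x^3 + 45·x^4 + 9·x^5)·Dx  (order 1).
h: a_k = 24, 24, -864, -1728, 30024, 93096, -1010880, -4416768, 32770008, …
ICs: h(0) = 24.

f: a_k = 0, 12, 0, -36, 0, 972/5, 0, -8748/7, 0, …
L₀ from L_f via x↦r, Dx↦r'^{-1}Dx.
h₀' ⇒ L via d/dx closure of L₀.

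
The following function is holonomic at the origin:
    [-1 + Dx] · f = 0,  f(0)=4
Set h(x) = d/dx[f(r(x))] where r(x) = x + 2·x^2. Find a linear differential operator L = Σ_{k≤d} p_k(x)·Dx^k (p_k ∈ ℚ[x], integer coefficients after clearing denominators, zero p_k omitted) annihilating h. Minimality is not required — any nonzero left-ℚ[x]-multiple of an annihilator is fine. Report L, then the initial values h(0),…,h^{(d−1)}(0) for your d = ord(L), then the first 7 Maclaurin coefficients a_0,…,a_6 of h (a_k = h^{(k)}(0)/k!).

L = (5 + 8·x + 16·x^2) + (-1 - 4·x)·Dx  (order 1).
h: a_k = 4, 20, 26, 146/3, 281/6, 1741/30, 1697/36, …
ICs: h(0) = 4.

f: a_k = 4, 4, 2, 2/3, 1/6, 1/30, 1/180, …
h₀=f(r): pull back L_f along r ⇒ L₀.
Differentiate: ansatz ord ≤ ord L₀ ⇒ L.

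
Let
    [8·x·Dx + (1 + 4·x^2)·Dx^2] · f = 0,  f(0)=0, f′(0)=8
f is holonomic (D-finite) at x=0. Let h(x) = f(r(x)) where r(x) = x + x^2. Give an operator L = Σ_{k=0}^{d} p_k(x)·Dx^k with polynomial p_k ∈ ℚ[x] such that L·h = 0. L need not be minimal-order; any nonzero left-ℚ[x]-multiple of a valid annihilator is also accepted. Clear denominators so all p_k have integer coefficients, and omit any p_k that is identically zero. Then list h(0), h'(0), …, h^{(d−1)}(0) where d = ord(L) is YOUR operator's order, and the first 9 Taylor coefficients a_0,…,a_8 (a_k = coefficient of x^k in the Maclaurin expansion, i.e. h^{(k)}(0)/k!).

f: a_k = 0, 8, 0, -32/3, 0, 128/5, 0, -512/7, 0, …
Substitute x→r, Dx→(1/r')Dx; clear ⇒ L₀.
L = (-2 + 8·x + 32·x^2 + 48·x^3 + 24·x^4)·Dx + (1 + 2·x + 4·x^2 + 16·x^3 + 20·x^4 + 8·x^5)·Dx^2  (order 2).
h: a_k = 0, 8, 8, -32/3, -32, -32/5, 352/3, 1280/7, -256, …
ICs: h(0) = 0, h′(0) = 8.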